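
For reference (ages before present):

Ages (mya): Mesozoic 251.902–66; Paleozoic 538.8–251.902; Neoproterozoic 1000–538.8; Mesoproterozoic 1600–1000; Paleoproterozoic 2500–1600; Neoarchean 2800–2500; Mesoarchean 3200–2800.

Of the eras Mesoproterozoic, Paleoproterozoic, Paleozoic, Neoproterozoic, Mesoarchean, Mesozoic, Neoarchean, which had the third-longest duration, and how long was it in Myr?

Durations: Mesoproterozoic 600; Paleoproterozoic 900; Paleozoic 286.898; Neoproterozoic 461.2; Mesoarchean 400; Mesozoic 185.902; Neoarchean 300 Myr.
Sorted longest-first: Paleoproterozoic (900), Mesoproterozoic (600), Neoproterozoic (461.2), Mesoarchean (400), Neoarchean (300), Paleozoic (286.898), Mesozoic (185.902).
The third longest is Neoproterozoic at 461.2 Myr.

Neoproterozoic, 461.2 million years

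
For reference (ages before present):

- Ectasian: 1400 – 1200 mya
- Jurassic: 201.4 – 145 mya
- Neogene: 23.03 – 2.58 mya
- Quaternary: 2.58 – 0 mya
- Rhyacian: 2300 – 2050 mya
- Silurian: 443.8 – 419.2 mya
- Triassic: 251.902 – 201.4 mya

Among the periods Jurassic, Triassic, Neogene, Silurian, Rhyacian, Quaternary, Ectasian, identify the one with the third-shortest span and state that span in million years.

Durations: Jurassic 56.4; Triassic 50.502; Neogene 20.45; Silurian 24.6; Rhyacian 250; Quaternary 2.58; Ectasian 200 Myr.
Sorted shortest-first: Quaternary (2.58), Neogene (20.45), Silurian (24.6), Triassic (50.502), Jurassic (56.4), Ectasian (200), Rhyacian (250).
The third shortest is Silurian at 24.6 Myr.

Silurian, 24.6 million years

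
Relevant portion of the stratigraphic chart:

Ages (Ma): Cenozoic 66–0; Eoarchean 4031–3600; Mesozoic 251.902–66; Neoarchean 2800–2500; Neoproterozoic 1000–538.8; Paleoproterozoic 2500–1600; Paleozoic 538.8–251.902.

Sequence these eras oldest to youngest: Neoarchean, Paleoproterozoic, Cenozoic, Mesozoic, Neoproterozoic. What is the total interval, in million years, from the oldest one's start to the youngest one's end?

Neoarchean → Paleoproterozoic → Neoproterozoic → Mesozoic → Cenozoic; total span 2800 Myr

From the excerpt: Neoarchean 2800–2500; Paleoproterozoic 2500–1600; Cenozoic 66–0; Mesozoic 251.902–66; Neoproterozoic 1000–538.8 (Ma).
Larger Ma is earlier, so the oldest is Neoarchean and the youngest is Cenozoic; oldest to youngest: Neoarchean, Paleoproterozoic, Neoproterozoic, Mesozoic, Cenozoic.
Oldest start 2800 minus youngest end 0 gives 2800 Myr overall.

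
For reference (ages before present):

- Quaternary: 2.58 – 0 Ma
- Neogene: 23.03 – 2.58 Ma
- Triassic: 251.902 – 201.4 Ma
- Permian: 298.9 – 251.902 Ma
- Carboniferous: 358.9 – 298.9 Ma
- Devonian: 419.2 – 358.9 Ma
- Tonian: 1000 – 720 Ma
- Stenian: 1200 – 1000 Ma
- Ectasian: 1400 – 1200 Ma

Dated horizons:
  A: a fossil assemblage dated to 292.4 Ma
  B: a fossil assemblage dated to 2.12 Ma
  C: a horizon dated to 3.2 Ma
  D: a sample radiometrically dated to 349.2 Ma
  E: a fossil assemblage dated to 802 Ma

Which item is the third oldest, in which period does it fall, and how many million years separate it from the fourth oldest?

A, in the Permian; 289.2 million years to C

Larger Ma means older, so oldest first: E 802 > D 349.2 > A 292.4 > C 3.2 > B 2.12.
Counting 3 along gives A (292.4 Ma); the excerpt puts that inside the Permian, 298.9–251.902 Ma.
Next in line is C (3.2 Ma), and 292.4 − 3.2 = 289.2 Myr.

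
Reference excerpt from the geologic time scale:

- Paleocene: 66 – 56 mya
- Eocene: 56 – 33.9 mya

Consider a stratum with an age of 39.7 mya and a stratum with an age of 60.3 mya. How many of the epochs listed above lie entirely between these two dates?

0

Checking each listed span, none has both start < 60.3 Ma and end > 39.7 Ma — every epoch straddles one of the two dates or lies outside them — so the count is 0.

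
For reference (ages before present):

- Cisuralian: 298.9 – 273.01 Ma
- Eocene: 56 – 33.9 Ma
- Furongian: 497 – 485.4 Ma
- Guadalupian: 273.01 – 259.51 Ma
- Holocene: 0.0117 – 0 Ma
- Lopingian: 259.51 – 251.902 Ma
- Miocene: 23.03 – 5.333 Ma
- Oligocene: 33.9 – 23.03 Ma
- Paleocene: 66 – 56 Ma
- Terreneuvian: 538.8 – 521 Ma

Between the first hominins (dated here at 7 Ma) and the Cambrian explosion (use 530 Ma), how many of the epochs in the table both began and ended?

7

The older date is 530 Ma and the younger is 7 Ma.
Epochs with start < 530 and end > 7 Ma: Furongian (497–485.4), Cisuralian (298.9–273.01), Guadalupian (273.01–259.51), Lopingian (259.51–251.902), Paleocene (66–56), Eocene (56–33.9), Oligocene (33.9–23.03).
That is 7 complete epochs.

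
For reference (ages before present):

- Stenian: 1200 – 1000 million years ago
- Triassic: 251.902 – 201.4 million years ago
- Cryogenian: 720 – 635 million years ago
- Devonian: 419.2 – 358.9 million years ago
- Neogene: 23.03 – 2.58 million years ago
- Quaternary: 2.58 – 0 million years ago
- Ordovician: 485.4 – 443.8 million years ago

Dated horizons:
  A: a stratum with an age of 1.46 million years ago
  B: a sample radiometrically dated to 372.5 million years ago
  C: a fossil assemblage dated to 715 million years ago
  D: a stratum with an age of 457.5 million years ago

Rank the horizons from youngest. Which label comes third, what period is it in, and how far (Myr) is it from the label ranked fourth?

D, in the Ordovician; 257.5 million years to C

Sorted youngest-first by Ma: A (1.46), B (372.5), D (457.5), C (715).
The third youngest is D at 457.5 Ma, which lies in 485.4–443.8 Ma: the Ordovician.
The fourth youngest is C at 715 Ma; separation = |457.5 − 715| = 257.5 Myr.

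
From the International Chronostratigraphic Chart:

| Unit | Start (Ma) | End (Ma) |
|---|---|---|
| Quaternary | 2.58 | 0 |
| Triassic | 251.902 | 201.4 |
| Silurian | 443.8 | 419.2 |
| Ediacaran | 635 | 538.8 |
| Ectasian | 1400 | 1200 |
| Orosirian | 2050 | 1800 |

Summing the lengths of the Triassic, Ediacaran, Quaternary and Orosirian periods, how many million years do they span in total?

Duration is start − end for each: (251.902 − 201.4) + (635 − 538.8) + (2.58 − 0) + (2050 − 1800).
That is 50.502 + 96.2 + 2.58 + 250, which totals 399.282 million years.

399.282 million years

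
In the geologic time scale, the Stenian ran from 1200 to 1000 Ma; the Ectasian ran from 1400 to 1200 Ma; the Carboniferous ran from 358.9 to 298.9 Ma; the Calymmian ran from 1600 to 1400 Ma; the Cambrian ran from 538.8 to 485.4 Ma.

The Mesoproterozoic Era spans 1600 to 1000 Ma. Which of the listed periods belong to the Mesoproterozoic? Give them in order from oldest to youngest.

Calymmian, Ectasian, Stenian

Periods with both bounds inside 1600–1000 Ma: Calymmian (1600–1400), Ectasian (1400–1200), Stenian (1200–1000).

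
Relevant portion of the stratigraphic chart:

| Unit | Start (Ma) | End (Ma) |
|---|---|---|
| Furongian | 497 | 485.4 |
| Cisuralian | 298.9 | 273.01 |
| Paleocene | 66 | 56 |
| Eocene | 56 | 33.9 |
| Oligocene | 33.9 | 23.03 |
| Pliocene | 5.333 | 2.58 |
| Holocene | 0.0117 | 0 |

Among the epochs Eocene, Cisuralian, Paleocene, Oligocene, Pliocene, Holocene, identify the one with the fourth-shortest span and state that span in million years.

Start − end for each: Eocene 56 − 33.9 = 22.1; Cisuralian 298.9 − 273.01 = 25.89; Paleocene 66 − 56 = 10; Oligocene 33.9 − 23.03 = 10.87; Pliocene 5.333 − 2.58 = 2.753; Holocene 0.0117 − 0 = 0.0117.
Ranking these from shortest: Holocene < Pliocene < Paleocene < Oligocene < Eocene < Cisuralian.
Position 4 in that ranking is Oligocene, which lasted 10.87 Myr.

Oligocene, 10.87 million years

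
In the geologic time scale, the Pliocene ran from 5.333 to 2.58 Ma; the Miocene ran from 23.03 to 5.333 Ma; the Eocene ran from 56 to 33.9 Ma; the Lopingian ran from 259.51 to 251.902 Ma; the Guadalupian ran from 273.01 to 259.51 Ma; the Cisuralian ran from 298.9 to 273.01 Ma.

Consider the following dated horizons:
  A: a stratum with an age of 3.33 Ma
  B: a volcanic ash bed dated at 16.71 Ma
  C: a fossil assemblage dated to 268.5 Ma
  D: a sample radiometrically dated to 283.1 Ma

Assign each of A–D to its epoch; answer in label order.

Match each age against the start–end ranges in the excerpt: A = 3.33 Ma → Pliocene (5.333–2.58); B = 16.71 Ma → Miocene (23.03–5.333); C = 268.5 Ma → Guadalupian (273.01–259.51); D = 283.1 Ma → Cisuralian (298.9–273.01).

A — Pliocene; B — Miocene; C — Guadalupian; D — Cisuralian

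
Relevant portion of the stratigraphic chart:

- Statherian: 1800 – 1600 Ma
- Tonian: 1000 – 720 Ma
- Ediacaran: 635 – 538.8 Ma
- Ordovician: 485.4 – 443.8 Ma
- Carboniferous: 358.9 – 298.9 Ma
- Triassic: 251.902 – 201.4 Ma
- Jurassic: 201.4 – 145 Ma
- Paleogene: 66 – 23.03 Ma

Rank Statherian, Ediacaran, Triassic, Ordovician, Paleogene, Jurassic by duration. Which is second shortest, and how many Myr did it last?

Paleogene, 42.97 million years

Start − end for each: Statherian 1800 − 1600 = 200; Ediacaran 635 − 538.8 = 96.2; Triassic 251.902 − 201.4 = 50.502; Ordovician 485.4 − 443.8 = 41.6; Paleogene 66 − 23.03 = 42.97; Jurassic 201.4 − 145 = 56.4.
Ranking these from shortest: Ordovician < Paleogene < Triassic < Jurassic < Ediacaran < Statherian.
Position 2 in that ranking is Paleogene, which lasted 42.97 Myr.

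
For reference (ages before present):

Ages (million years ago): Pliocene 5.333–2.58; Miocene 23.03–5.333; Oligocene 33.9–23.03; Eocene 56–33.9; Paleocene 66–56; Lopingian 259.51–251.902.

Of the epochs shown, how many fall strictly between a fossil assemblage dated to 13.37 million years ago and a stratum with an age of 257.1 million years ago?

The older date is 257.1 Ma and the younger is 13.37 Ma.
Epochs with start < 257.1 and end > 13.37 Ma: Paleocene (66–56), Eocene (56–33.9), Oligocene (33.9–23.03).
That is 3 complete epochs.

3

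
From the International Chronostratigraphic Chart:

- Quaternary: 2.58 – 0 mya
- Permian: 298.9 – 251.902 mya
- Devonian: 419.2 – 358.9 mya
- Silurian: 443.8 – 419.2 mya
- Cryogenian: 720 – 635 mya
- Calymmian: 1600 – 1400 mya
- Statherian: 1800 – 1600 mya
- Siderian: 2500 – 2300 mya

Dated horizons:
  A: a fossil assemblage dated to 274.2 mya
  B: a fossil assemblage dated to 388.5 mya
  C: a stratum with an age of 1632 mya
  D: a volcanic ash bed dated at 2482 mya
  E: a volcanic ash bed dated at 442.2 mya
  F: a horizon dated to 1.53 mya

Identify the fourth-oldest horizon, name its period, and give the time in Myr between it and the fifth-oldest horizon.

Sorted oldest-first by Ma: D (2482), C (1632), E (442.2), B (388.5), A (274.2), F (1.53).
The fourth oldest is B at 388.5 Ma, which lies in 419.2–358.9 Ma: the Devonian.
The fifth oldest is A at 274.2 Ma; separation = |388.5 − 274.2| = 114.3 Myr.

B, in the Devonian; 114.3 million years to A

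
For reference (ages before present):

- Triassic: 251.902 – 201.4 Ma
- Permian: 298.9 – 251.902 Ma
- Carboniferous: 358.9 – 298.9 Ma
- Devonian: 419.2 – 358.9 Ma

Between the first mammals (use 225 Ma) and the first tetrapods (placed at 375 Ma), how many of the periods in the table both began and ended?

375 Ma sits inside the Devonian (419.2–358.9) and 225 Ma inside the Triassic (251.902–201.4); neither of those is wholly between the two dates.
The listed periods lying completely between them are Carboniferous, Permian — 2 in all.

2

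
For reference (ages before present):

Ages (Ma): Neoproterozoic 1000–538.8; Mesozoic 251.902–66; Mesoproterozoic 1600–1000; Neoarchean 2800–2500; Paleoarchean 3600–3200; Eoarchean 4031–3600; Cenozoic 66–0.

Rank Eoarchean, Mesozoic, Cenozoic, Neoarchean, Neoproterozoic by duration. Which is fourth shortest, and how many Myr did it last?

Eoarchean, 431 million years

Durations: Eoarchean 431; Mesozoic 185.902; Cenozoic 66; Neoarchean 300; Neoproterozoic 461.2 Myr.
Sorted shortest-first: Cenozoic (66), Mesozoic (185.902), Neoarchean (300), Eoarchean (431), Neoproterozoic (461.2).
The fourth shortest is Eoarchean at 431 Myr.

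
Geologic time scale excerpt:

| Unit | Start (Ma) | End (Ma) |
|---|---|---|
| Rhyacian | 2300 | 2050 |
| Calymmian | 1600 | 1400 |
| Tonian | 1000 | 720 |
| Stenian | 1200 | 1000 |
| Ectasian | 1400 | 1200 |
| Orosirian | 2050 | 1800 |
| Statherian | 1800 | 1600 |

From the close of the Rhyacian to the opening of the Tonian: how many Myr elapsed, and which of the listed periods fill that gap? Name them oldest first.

End of Rhyacian = 2050 Ma; start of Tonian = 1000 Ma.
Gap = 2050 − 1000 = 1050 Myr.
Periods wholly inside 2050–1000 Ma: Orosirian (2050–1800), Statherian (1800–1600), Calymmian (1600–1400), Ectasian (1400–1200), Stenian (1200–1000).

1050 million years; Orosirian, Statherian, Calymmian, Ectasian, Stenian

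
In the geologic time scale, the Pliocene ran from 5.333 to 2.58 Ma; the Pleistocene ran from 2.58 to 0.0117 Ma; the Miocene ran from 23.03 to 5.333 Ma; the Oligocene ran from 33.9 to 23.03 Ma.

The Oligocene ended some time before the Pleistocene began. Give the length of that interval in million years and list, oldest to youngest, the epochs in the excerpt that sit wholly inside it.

End of Oligocene = 23.03 Ma; start of Pleistocene = 2.58 Ma.
Gap = 23.03 − 2.58 = 20.45 Myr.
Epochs wholly inside 23.03–2.58 Ma: Miocene (23.03–5.333), Pliocene (5.333–2.58).

20.45 million years; Miocene, Pliocene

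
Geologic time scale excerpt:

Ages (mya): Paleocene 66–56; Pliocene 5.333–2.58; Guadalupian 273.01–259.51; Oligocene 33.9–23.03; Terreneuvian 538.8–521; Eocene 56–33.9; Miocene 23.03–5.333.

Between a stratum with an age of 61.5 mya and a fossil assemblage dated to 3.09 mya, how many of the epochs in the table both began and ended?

The older date is 61.5 Ma and the younger is 3.09 Ma.
Epochs with start < 61.5 and end > 3.09 Ma: Eocene (56–33.9), Oligocene (33.9–23.03), Miocene (23.03–5.333).
That is 3 complete epochs.

3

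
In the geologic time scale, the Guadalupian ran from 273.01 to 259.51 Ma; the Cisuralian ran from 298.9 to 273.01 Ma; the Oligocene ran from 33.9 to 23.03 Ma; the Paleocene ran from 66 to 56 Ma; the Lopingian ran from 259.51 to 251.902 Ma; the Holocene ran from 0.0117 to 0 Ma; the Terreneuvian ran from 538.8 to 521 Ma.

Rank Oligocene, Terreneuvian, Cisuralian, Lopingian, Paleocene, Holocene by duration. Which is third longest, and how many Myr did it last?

Durations: Oligocene 10.87; Terreneuvian 17.8; Cisuralian 25.89; Lopingian 7.608; Paleocene 10; Holocene 0.0117 Myr.
Sorted longest-first: Cisuralian (25.89), Terreneuvian (17.8), Oligocene (10.87), Paleocene (10), Lopingian (7.608), Holocene (0.0117).
The third longest is Oligocene at 10.87 Myr.

Oligocene, 10.87 million years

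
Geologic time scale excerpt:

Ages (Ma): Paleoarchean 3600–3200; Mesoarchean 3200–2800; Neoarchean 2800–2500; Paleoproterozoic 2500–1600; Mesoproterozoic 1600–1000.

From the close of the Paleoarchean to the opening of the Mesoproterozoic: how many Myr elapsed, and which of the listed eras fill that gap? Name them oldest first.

The Paleoarchean closes at 3200 Ma and the Mesoproterozoic opens at 1600 Ma, so the interval is 3200 − 1600 = 1600 Myr.
An era fits inside if it starts at or after 3200 Ma and ends at or before 1600 Ma; oldest first that gives Mesoarchean, Neoarchean, Paleoproterozoic.

1600 million years; Mesoarchean, Neoarchean, Paleoproterozoic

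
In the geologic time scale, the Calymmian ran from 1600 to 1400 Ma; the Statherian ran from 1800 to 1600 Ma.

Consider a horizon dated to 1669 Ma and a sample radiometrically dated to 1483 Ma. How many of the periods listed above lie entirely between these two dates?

0

Checking each listed span, none has both start < 1669 Ma and end > 1483 Ma — every period straddles one of the two dates or lies outside them — so the count is 0.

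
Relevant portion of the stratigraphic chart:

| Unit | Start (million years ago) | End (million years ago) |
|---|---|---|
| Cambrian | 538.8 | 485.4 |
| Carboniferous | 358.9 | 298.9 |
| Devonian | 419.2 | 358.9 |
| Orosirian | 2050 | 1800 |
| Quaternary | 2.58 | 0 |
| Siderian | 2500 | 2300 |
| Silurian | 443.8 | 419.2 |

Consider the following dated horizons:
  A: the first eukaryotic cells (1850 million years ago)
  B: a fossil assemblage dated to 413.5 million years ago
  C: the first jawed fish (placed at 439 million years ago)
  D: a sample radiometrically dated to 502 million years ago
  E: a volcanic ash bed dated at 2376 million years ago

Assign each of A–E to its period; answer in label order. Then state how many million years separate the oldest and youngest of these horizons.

A: 1850 Ma lies in 2050–1800 Ma, so Orosirian.
B: 413.5 Ma lies in 419.2–358.9 Ma, so Devonian.
C: 439 Ma lies in 443.8–419.2 Ma, so Silurian.
D: 502 Ma lies in 538.8–485.4 Ma, so Cambrian.
E: 2376 Ma lies in 2500–2300 Ma, so Siderian.
Oldest = 2376 Ma, youngest = 413.5 Ma → span 1962.5 Myr.

A — Orosirian; B — Devonian; C — Silurian; D — Cambrian; E — Siderian; span 1962.5 million years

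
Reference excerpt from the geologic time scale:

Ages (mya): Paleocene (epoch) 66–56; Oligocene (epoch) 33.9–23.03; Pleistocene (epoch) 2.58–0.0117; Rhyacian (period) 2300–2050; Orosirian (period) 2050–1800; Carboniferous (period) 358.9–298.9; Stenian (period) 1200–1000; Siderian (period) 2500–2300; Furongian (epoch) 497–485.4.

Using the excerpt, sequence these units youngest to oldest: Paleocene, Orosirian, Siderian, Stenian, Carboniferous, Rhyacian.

Paleocene → Carboniferous → Stenian → Orosirian → Rhyacian → Siderian

Sorting by start age (ascending Ma, since larger Ma = older): Paleocene began 66, Carboniferous began 358.9, Stenian began 1200, Orosirian began 2050, Rhyacian began 2300, Siderian began 2500.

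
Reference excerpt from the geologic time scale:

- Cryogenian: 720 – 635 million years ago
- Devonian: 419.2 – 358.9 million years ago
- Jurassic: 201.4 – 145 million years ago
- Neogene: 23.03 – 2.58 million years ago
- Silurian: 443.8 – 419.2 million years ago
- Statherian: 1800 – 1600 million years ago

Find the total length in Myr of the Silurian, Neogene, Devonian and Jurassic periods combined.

161.75 million years

Each duration: Silurian = 24.6; Neogene = 20.45; Devonian = 60.3; Jurassic = 56.4.
Sum: 24.6 + 20.45 + 60.3 + 56.4 = 161.75 Myr.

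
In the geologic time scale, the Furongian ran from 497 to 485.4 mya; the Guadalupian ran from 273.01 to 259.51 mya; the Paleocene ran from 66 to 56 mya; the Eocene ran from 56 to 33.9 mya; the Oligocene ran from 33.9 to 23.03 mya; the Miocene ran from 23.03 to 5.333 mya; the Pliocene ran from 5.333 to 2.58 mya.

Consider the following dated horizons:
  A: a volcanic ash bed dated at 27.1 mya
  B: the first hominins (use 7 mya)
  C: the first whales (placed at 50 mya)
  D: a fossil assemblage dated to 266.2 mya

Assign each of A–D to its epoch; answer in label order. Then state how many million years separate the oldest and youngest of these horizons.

A: 27.1 Ma lies in 33.9–23.03 Ma, so Oligocene.
B: 7 Ma lies in 23.03–5.333 Ma, so Miocene.
C: 50 Ma lies in 56–33.9 Ma, so Eocene.
D: 266.2 Ma lies in 273.01–259.51 Ma, so Guadalupian.
Oldest = 266.2 Ma, youngest = 7 Ma → span 259.2 Myr.

A — Oligocene; B — Miocene; C — Eocene; D — Guadalupian; span 259.2 million years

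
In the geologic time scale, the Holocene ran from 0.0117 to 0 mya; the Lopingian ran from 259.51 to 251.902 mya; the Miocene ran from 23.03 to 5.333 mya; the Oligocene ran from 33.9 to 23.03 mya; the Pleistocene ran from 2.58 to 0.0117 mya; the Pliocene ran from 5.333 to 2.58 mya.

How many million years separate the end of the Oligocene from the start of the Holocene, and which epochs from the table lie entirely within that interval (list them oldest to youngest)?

23.0183 million years; Miocene, Pliocene, Pleistocene

The Oligocene closes at 23.03 Ma and the Holocene opens at 0.0117 Ma, so the interval is 23.03 − 0.0117 = 23.0183 Myr.
An epoch fits inside if it starts at or after 23.03 Ma and ends at or before 0.0117 Ma; oldest first that gives Miocene, Pliocene, Pleistocene.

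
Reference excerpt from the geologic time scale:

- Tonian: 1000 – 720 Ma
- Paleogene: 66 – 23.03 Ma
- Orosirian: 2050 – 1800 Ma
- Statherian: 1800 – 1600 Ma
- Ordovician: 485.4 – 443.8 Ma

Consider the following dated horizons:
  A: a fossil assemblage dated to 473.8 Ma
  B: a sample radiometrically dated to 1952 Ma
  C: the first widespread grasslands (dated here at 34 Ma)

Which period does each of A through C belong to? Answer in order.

A — Ordovician; B — Orosirian; C — Paleogene

A: 473.8 Ma lies in 485.4–443.8 Ma, so Ordovician.
B: 1952 Ma lies in 2050–1800 Ma, so Orosirian.
C: 34 Ma lies in 66–23.03 Ma, so Paleogene.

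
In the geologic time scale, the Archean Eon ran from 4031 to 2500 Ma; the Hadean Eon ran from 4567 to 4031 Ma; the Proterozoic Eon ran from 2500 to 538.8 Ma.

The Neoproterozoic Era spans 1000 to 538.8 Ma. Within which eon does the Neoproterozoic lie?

Proterozoic

The Neoproterozoic (1000–538.8 Ma) lies entirely within 2500–538.8 Ma, the Proterozoic Eon.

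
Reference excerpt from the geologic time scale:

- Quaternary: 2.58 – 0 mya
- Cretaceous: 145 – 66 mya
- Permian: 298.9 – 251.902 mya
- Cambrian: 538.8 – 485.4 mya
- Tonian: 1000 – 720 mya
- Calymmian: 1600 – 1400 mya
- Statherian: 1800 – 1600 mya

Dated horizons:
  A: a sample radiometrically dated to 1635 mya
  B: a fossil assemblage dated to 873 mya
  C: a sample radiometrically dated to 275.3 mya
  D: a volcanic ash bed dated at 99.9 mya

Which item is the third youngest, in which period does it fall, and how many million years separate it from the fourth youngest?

B, in the Tonian; 762 million years to A

Sorted youngest-first by Ma: D (99.9), C (275.3), B (873), A (1635).
The third youngest is B at 873 Ma, which lies in 1000–720 Ma: the Tonian.
The fourth youngest is A at 1635 Ma; separation = |873 − 1635| = 762 Myr.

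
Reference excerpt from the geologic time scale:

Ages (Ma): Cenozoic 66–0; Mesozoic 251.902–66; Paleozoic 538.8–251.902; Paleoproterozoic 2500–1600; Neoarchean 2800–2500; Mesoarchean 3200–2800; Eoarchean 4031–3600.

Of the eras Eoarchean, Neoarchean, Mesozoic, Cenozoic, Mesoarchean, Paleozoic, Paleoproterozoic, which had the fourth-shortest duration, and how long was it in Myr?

Durations: Eoarchean 431; Neoarchean 300; Mesozoic 185.902; Cenozoic 66; Mesoarchean 400; Paleozoic 286.898; Paleoproterozoic 900 Myr.
Sorted shortest-first: Cenozoic (66), Mesozoic (185.902), Paleozoic (286.898), Neoarchean (300), Mesoarchean (400), Eoarchean (431), Paleoproterozoic (900).
The fourth shortest is Neoarchean at 300 Myr.

Neoarchean, 300 million years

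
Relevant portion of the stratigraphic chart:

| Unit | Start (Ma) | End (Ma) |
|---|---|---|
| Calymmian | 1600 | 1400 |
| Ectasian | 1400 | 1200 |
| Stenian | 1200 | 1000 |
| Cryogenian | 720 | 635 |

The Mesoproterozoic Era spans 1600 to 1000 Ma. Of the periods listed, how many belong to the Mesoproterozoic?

Periods inside 1600–1000 Ma: Calymmian, Ectasian, Stenian — 3 in total.

3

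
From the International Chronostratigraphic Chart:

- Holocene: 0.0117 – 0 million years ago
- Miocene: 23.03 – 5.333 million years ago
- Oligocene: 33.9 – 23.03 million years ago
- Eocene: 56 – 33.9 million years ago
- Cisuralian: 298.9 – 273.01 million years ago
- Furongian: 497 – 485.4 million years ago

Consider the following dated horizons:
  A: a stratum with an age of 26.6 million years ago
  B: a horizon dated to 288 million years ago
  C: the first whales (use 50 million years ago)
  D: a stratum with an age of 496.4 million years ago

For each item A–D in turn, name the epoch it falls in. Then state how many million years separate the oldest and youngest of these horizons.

A: 26.6 Ma lies in 33.9–23.03 Ma, so Oligocene.
B: 288 Ma lies in 298.9–273.01 Ma, so Cisuralian.
C: 50 Ma lies in 56–33.9 Ma, so Eocene.
D: 496.4 Ma lies in 497–485.4 Ma, so Furongian.
Oldest = 496.4 Ma, youngest = 26.6 Ma → span 469.8 Myr.

A — Oligocene; B — Cisuralian; C — Eocene; D — Furongian; span 469.8 million years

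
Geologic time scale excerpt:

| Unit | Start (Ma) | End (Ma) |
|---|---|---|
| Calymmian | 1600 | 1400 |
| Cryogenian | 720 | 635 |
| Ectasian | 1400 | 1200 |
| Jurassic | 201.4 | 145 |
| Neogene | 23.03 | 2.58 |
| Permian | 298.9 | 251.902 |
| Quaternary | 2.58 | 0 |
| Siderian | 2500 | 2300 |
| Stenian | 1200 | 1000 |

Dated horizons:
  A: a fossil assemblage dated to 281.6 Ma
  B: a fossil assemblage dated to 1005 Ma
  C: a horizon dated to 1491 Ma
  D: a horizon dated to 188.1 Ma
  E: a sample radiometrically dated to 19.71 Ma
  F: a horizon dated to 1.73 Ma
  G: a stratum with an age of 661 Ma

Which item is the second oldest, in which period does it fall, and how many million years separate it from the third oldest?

B, in the Stenian; 344 million years to G

Sorted oldest-first by Ma: C (1491), B (1005), G (661), A (281.6), D (188.1), E (19.71), F (1.73).
The second oldest is B at 1005 Ma, which lies in 1200–1000 Ma: the Stenian.
The third oldest is G at 661 Ma; separation = |1005 − 661| = 344 Myr.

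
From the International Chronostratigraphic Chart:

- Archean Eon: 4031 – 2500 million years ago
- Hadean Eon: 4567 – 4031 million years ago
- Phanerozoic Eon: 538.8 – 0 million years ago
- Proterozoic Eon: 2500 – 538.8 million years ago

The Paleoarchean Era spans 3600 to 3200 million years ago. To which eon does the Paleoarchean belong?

The Paleoarchean (3600–3200 Ma) lies entirely within 4031–2500 Ma, the Archean Eon.

Archean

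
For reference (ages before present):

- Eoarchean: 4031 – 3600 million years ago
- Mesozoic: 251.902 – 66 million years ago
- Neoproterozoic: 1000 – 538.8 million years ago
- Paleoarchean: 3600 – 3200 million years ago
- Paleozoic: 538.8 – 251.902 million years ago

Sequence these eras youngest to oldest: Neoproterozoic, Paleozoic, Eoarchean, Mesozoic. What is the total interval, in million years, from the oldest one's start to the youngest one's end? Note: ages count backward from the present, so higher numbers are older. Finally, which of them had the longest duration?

Start ages (Ma): Eoarchean 4031, Neoproterozoic 1000, Paleozoic 538.8, Mesozoic 251.902.
Ordered youngest to oldest: Mesozoic, Paleozoic, Neoproterozoic, Eoarchean.
Span = 4031 − 66 = 3965 Myr.
Durations: Mesozoic 185.902, Neoproterozoic 461.2, Paleozoic 286.898, Eoarchean 431 → longest is Neoproterozoic (461.2 Myr).

Mesozoic → Paleozoic → Neoproterozoic → Eoarchean; total span 3965 Myr; longest is Neoproterozoic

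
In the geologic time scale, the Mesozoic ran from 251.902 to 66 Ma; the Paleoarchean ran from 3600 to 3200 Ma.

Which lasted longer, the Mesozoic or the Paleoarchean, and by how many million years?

Paleoarchean, by 214.098 million years

Mesozoic: 251.902 − 66 = 185.902 Myr.
Paleoarchean: 3600 − 3200 = 400 Myr.
Difference: 400 − 185.902 = 214.098 Myr, so the Paleoarchean was longer.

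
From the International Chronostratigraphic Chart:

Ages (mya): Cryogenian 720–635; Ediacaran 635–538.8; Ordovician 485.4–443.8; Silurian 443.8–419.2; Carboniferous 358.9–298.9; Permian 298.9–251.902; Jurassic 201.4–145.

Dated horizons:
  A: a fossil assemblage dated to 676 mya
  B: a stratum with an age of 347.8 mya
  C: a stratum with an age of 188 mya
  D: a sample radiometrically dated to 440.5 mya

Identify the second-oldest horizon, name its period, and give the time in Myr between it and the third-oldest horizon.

Sorted oldest-first by Ma: A (676), D (440.5), B (347.8), C (188).
The second oldest is D at 440.5 Ma, which lies in 443.8–419.2 Ma: the Silurian.
The third oldest is B at 347.8 Ma; separation = |440.5 − 347.8| = 92.7 Myr.

D, in the Silurian; 92.7 million years to B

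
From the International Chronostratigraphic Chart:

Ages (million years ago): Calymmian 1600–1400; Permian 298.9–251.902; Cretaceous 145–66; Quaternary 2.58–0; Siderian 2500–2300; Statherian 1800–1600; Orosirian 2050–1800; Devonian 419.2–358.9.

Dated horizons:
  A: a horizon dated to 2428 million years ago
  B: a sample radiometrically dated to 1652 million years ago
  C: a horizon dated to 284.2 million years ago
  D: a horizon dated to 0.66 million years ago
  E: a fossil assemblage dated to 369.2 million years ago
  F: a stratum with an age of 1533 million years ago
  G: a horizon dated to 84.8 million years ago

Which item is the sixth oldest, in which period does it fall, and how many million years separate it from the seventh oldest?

Sorted oldest-first by Ma: A (2428), B (1652), F (1533), E (369.2), C (284.2), G (84.8), D (0.66).
The sixth oldest is G at 84.8 Ma, which lies in 145–66 Ma: the Cretaceous.
The seventh oldest is D at 0.66 Ma; separation = |84.8 − 0.66| = 84.14 Myr.

G, in the Cretaceous; 84.14 million years to D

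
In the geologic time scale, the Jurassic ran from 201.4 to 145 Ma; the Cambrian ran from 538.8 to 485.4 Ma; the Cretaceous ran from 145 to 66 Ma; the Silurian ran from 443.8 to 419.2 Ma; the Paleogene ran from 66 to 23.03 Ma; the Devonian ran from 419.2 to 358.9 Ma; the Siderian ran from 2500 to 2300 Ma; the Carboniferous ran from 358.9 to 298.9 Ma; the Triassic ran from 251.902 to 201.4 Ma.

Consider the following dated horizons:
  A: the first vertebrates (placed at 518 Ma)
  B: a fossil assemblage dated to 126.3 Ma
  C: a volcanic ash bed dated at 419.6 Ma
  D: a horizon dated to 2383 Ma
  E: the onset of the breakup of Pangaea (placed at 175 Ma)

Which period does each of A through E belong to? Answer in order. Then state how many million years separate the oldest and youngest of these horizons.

A — Cambrian; B — Cretaceous; C — Silurian; D — Siderian; E — Jurassic; span 2256.7 million years

Match each age against the start–end ranges in the excerpt: A = 518 Ma → Cambrian (538.8–485.4); B = 126.3 Ma → Cretaceous (145–66); C = 419.6 Ma → Silurian (443.8–419.2); D = 2383 Ma → Siderian (2500–2300); E = 175 Ma → Jurassic (201.4–145).
The largest age is 2383 Ma and the smallest is 126.3 Ma; their difference is 2256.7 Myr.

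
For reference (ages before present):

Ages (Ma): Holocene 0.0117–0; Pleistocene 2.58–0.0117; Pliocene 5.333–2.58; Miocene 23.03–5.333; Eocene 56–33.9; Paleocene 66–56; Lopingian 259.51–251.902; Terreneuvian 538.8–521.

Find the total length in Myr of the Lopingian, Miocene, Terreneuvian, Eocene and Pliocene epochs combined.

67.958 million years

Duration is start − end for each: (259.51 − 251.902) + (23.03 − 5.333) + (538.8 − 521) + (56 − 33.9) + (5.333 − 2.58).
That is 7.608 + 17.697 + 17.8 + 22.1 + 2.753, which totals 67.958 million years.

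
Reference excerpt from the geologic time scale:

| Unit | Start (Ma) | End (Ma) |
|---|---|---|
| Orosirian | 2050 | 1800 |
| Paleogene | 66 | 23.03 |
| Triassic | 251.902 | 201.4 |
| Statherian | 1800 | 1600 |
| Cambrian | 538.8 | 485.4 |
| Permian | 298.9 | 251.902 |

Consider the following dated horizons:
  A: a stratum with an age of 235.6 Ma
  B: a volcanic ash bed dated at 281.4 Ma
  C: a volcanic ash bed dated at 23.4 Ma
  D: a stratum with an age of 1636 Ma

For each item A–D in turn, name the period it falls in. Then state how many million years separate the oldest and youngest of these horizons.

A — Triassic; B — Permian; C — Paleogene; D — Statherian; span 1612.6 million years

A: 235.6 Ma lies in 251.902–201.4 Ma, so Triassic.
B: 281.4 Ma lies in 298.9–251.902 Ma, so Permian.
C: 23.4 Ma lies in 66–23.03 Ma, so Paleogene.
D: 1636 Ma lies in 1800–1600 Ma, so Statherian.
Oldest = 1636 Ma, youngest = 23.4 Ma → span 1612.6 Myr.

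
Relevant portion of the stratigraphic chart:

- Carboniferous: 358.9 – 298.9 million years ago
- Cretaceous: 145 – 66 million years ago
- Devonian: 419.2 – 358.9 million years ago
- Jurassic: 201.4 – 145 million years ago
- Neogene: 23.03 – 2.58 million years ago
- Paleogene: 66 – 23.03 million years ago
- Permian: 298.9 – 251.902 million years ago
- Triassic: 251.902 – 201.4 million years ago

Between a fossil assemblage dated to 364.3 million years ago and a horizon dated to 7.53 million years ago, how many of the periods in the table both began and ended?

364.3 Ma sits inside the Devonian (419.2–358.9) and 7.53 Ma inside the Neogene (23.03–2.58); neither of those is wholly between the two dates.
The listed periods lying completely between them are Carboniferous, Permian, Triassic, Jurassic, Cretaceous, Paleogene — 6 in all.

6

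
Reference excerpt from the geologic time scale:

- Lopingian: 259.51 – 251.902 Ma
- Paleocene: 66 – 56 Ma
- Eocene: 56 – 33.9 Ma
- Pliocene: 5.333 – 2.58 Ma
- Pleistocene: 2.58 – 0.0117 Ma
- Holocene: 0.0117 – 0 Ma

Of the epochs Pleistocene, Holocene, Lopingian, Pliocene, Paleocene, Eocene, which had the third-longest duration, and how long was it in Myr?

Start − end for each: Pleistocene 2.58 − 0.0117 = 2.5683; Holocene 0.0117 − 0 = 0.0117; Lopingian 259.51 − 251.902 = 7.608; Pliocene 5.333 − 2.58 = 2.753; Paleocene 66 − 56 = 10; Eocene 56 − 33.9 = 22.1.
Ranking these from longest: Eocene > Paleocene > Lopingian > Pliocene > Pleistocene > Holocene.
Position 3 in that ranking is Lopingian, which lasted 7.608 Myr.

Lopingian, 7.608 million years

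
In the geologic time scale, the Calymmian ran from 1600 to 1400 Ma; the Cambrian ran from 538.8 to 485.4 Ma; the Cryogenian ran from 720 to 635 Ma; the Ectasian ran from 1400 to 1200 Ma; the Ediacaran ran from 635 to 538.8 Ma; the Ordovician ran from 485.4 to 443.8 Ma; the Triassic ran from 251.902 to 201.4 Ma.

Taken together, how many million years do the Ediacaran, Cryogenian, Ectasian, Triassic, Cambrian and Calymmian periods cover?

685.102 million years

Duration is start − end for each: (635 − 538.8) + (720 − 635) + (1400 − 1200) + (251.902 − 201.4) + (538.8 − 485.4) + (1600 − 1400).
That is 96.2 + 85 + 200 + 50.502 + 53.4 + 200, which totals 685.102 million years.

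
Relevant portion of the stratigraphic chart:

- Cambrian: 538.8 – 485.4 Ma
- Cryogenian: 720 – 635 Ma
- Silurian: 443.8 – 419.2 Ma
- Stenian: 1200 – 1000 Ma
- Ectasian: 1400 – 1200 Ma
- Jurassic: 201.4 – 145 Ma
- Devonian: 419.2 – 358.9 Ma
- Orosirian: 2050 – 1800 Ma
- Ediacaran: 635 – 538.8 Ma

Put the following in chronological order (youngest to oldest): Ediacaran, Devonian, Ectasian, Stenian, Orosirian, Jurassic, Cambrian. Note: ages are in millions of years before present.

Jurassic, Devonian, Cambrian, Ediacaran, Stenian, Ectasian, Orosirian

Read off each span (Ma): Ediacaran 635–538.8; Devonian 419.2–358.9; Ectasian 1400–1200; Stenian 1200–1000; Orosirian 2050–1800; Jurassic 201.4–145; Cambrian 538.8–485.4.
Larger Ma is older, so oldest→youngest is Orosirian, Ectasian, Stenian, Ediacaran, Cambrian, Devonian, Jurassic; reverse it for youngest→oldest.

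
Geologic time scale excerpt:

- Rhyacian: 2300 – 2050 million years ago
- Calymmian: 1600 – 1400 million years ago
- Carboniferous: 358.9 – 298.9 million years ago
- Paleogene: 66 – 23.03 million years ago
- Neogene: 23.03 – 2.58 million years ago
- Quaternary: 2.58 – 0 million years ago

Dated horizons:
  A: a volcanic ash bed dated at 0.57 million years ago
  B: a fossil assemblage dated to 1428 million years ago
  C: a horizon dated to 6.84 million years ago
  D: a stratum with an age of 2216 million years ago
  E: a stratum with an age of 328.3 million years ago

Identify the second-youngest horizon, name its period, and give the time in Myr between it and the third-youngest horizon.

Smaller Ma means younger, so youngest first: A 0.57 < C 6.84 < E 328.3 < B 1428 < D 2216.
Counting 2 along gives C (6.84 Ma); the excerpt puts that inside the Neogene, 23.03–2.58 Ma.
Next in line is E (328.3 Ma), and 328.3 − 6.84 = 321.46 Myr.

C, in the Neogene; 321.46 million years to E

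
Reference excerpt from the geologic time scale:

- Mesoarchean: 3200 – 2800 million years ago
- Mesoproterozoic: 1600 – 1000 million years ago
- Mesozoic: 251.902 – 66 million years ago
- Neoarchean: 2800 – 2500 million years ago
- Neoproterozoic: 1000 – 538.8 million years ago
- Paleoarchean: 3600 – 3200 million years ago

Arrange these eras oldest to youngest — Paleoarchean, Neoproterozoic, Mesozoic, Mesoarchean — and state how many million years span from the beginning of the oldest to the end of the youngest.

Start ages (Ma): Paleoarchean 3600, Mesoarchean 3200, Neoproterozoic 1000, Mesozoic 251.902.
Ordered oldest to youngest: Paleoarchean, Mesoarchean, Neoproterozoic, Mesozoic.
Span = 3600 − 66 = 3534 Myr.

Paleoarchean → Mesoarchean → Neoproterozoic → Mesozoic; total span 3534 Myr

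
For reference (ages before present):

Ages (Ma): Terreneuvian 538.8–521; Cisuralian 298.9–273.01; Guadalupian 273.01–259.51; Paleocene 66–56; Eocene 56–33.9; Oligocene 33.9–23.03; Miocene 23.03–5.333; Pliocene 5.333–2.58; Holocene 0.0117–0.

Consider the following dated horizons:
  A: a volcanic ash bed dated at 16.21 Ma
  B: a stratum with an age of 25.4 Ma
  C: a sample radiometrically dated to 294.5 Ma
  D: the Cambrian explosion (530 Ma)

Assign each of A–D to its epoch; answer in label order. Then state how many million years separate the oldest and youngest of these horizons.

Match each age against the start–end ranges in the excerpt: A = 16.21 Ma → Miocene (23.03–5.333); B = 25.4 Ma → Oligocene (33.9–23.03); C = 294.5 Ma → Cisuralian (298.9–273.01); D = 530 Ma → Terreneuvian (538.8–521).
The largest age is 530 Ma and the smallest is 16.21 Ma; their difference is 513.79 Myr.

A — Miocene; B — Oligocene; C — Cisuralian; D — Terreneuvian; span 513.79 million years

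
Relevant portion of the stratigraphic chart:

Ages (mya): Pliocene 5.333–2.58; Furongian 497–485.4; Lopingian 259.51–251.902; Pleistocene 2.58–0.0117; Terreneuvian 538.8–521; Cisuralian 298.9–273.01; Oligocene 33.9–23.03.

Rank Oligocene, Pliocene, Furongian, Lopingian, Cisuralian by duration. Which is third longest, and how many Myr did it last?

Start − end for each: Oligocene 33.9 − 23.03 = 10.87; Pliocene 5.333 − 2.58 = 2.753; Furongian 497 − 485.4 = 11.6; Lopingian 259.51 − 251.902 = 7.608; Cisuralian 298.9 − 273.01 = 25.89.
Ranking these from longest: Cisuralian > Furongian > Oligocene > Lopingian > Pliocene.
Position 3 in that ranking is Oligocene, which lasted 10.87 Myr.

Oligocene, 10.87 million years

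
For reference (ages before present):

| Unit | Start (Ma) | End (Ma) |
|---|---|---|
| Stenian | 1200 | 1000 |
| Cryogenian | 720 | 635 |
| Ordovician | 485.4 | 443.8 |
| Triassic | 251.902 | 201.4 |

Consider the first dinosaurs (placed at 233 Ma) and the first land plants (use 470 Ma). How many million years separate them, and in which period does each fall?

237 million years apart; the first in the Triassic, the second in the Ordovician

Elapsed time: 470 − 233 = 237 Myr.
233 Ma lies within 251.902–201.4 Ma: Triassic.
470 Ma lies within 485.4–443.8 Ma: Ordovician.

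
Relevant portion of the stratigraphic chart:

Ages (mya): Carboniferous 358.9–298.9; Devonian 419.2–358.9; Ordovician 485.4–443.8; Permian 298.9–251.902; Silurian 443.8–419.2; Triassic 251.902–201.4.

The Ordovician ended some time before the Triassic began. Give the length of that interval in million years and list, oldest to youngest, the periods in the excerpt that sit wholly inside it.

191.898 million years; Silurian, Devonian, Carboniferous, Permian

End of Ordovician = 443.8 Ma; start of Triassic = 251.902 Ma.
Gap = 443.8 − 251.902 = 191.898 Myr.
Periods wholly inside 443.8–251.902 Ma: Silurian (443.8–419.2), Devonian (419.2–358.9), Carboniferous (358.9–298.9), Permian (298.9–251.902).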